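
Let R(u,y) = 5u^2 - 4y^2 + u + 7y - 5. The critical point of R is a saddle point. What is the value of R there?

∂R/∂u = 10u + 1 = 0 and ∂R/∂y = -8y + 7 = 0, so (u, y) = (-1/10, 7/8).
The Hessian has R_{uu} = 10, R_{yy} = -8, R_{uy} = 0, giving D = -80 < 0, so the point is a saddle point.
R(-1/10, 7/8) = -159/80.

-159/80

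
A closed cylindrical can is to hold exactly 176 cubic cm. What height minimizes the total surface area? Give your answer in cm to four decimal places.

6.0740

With radius r and height h, πr²h = 176 so h = 176/(πr²), and S(r) = 2πr² + 2πrh = 2πr² + 2·176/r.
S'(r) = 4πr − 2·176/r² = 0 ⇒ r³ = 176/(2π), so r ≈ 3.0370 and h = 2r ≈ 6.0740.
S''(r) = 4π + 4·176/r³ > 0, so this is the minimum; S ≈ 173.8560.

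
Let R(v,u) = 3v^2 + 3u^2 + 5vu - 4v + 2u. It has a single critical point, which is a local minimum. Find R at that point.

∂R/∂v = 6v + 5u - 4 = 0 and ∂R/∂u = 5v + 6u + 2 = 0, so (v, u) = (34/11, -32/11).
The Hessian has R_{vv} = 6, R_{uu} = 6, R_{vu} = 5, giving D = 11 > 0 with R_{vv} > 0, so the point is a local minimum.
R(34/11, -32/11) = -100/11.

-100/11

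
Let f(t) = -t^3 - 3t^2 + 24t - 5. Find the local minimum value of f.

f'(t) = -3t^2 - 6t + 24 = 0 at t = -4, 2.
f''(t) = -6t - 6. f''(-4) = 18 > 0 ⇒ local minimum; f''(2) = -18 < 0 ⇒ local maximum.
So the local minimum value is f(-4) = -85.

-85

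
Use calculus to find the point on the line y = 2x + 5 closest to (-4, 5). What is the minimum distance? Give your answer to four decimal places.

3.5777

Minimize D(x)^2 = (x + 4)^2 + (2x)^2.
d/dx[D^2] = 2(x + 4) + 2·2·(2x) = 0 ⇒ x = -4/5.
Then y = 17/5 and the distance is √(64/5) ≈ 3.5777.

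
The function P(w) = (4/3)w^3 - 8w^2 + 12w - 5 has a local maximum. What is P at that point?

1/3

P'(w) = 4w^2 - 16w + 12. Setting P'(w) = 0 gives w ∈ {1, 3}.
P''(w) = 8w - 16. P''(1) = -8 < 0 ⇒ local maximum; P''(3) = 8 > 0 ⇒ local minimum.
The local maximum is P(1) = 1/3.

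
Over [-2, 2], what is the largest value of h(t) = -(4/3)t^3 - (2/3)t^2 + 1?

h'(t) = -4t^2 - (4/3)t, which vanishes at t = -1/3 and t = 0.
Evaluating at the critical points and endpoints: h(-2) = 9, h(-1/3) = 79/81, h(0) = 1, h(2) = -37/3.
The maximum over the interval is 9, attained at t = -2.

9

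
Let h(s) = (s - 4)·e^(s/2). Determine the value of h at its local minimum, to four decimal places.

-5.4366

By the product rule, h'(s) = ((1/2)s - 1)·e^(s/2). Since e^(s/2) > 0, the only critical point is s = 2.
h''(2) has the same sign as 1/2 > 0, so this is a local minimum.
h(2) = (-2)·e^(1) ≈ -5.4366.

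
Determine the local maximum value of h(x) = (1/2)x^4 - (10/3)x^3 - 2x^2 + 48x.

153/2

h'(x) = 2x^3 - 10x^2 - 4x + 48. Setting h'(x) = 0 gives x ∈ {-2, 3, 4}.
Since h''(x) = 6x^2 - 20x - 4, we get h''(-2) = 60 > 0 ⇒ local minimum; h''(3) = -10 < 0 ⇒ local maximum; h''(4) = 12 > 0 ⇒ local minimum.
Thus h has its local maximum at x = 3, with value 153/2.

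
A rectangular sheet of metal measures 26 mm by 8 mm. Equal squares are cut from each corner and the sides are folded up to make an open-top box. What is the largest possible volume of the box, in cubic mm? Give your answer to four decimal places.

177.4314

With cut size x, the volume is V(x) = x(26 − 2x)(8 − 2x) for 0 < x < 4.
V'(x) = 12x^2 − 136x + 208. Setting V'(x) = 0 gives x ≈ 1.8225 (the root in (0, 4)).
V''(x) = 24x − 136 is negative there, so this is the maximum; V ≈ 177.4314.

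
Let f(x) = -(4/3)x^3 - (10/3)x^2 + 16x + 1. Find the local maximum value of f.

1073/81

f'(x) = -4x^2 - (20/3)x + 16. Setting f'(x) = 0 gives x ∈ {-3, 4/3}.
Second-derivative test with f''(x) = -8x - 20/3: f''(-3) = 52/3 > 0 ⇒ local minimum; f''(4/3) = -52/3 < 0 ⇒ local maximum.
So the local maximum value is f(4/3) = 1073/81.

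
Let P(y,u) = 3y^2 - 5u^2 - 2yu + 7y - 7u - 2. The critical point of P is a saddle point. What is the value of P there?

-81/16

∂P/∂y = 6y - 2u + 7 = 0 and ∂P/∂u = -2y - 10u - 7 = 0, so (y, u) = (-21/16, -7/16).
The Hessian has P_{yy} = 6, P_{uu} = -10, P_{yu} = -2, giving D = -64 < 0, so the point is a saddle point.
P(-21/16, -7/16) = -81/16.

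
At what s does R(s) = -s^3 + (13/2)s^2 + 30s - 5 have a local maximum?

6

R'(s) = -3s^2 + 13s + 30 = 0 at s = -5/3, 6.
R''(s) = -6s + 13. R''(-5/3) = 23 > 0 ⇒ local minimum; R''(6) = -23 < 0 ⇒ local maximum.
Thus R has its local maximum at s = 6, with value 193.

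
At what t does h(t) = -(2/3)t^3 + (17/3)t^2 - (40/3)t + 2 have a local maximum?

4

h'(t) = -2t^2 + (34/3)t - 40/3. Setting h'(t) = 0 gives t ∈ {5/3, 4}.
Second-derivative test with h''(t) = -4t + 34/3: h''(5/3) = 14/3 > 0 ⇒ local minimum; h''(4) = -14/3 < 0 ⇒ local maximum.
So the local maximum value is h(4) = -10/3.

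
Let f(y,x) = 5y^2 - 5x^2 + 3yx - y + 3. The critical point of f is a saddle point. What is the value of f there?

∂f/∂y = 10y + 3x - 1 = 0 and ∂f/∂x = 3y - 10x = 0, so (y, x) = (10/109, 3/109).
The Hessian has f_{yy} = 10, f_{xx} = -10, f_{yx} = 3, giving D = -109 < 0, so the point is a saddle point.
f(10/109, 3/109) = 322/109.

322/109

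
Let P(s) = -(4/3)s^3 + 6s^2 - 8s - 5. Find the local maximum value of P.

P'(s) = -4s^2 + 12s - 8. Setting P'(s) = 0 gives s ∈ {1, 2}.
P''(s) = -8s + 12. P''(1) = 4 > 0 ⇒ local minimum; P''(2) = -4 < 0 ⇒ local maximum.
The local maximum is P(2) = -23/3.

-23/3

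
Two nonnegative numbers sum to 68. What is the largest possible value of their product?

With x + y = 68, the product is P(x) = x(68 − x).
P'(x) = 68 − 2x = 0 gives x = 34; P'' = −2 < 0, so this is the maximum.
P = 34·34 = 1156.

1156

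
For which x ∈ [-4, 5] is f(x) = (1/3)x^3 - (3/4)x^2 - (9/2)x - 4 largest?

f'(x) = x^2 - (3/2)x - 9/2, which vanishes at x = -3/2 and x = 3.
Candidates: f(-4) = -58/3, f(-3/2) = -1/16, f(3) = -61/4, f(5) = -43/12.
The maximum over the interval is -1/16, attained at x = -3/2.

-3/2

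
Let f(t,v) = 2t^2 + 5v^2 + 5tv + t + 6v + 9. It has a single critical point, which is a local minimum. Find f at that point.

∂f/∂t = 4t + 5v + 1 = 0 and ∂f/∂v = 5t + 10v + 6 = 0, so (t, v) = (4/3, -19/15).
The Hessian has f_{tt} = 4, f_{vv} = 10, f_{tv} = 5, giving D = 15 > 0 with f_{tt} > 0, so the point is a local minimum.
f(4/3, -19/15) = 88/15.

88/15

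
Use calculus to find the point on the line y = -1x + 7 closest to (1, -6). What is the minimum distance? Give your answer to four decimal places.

Minimize D(x)^2 = (x - 1)^2 + (-x + 13)^2.
d/dx[D^2] = 2(x - 1) + 2·(-1)·(-x + 13) = 0 ⇒ x = 7.
Then y = 0 and the distance is √(72) ≈ 8.4853.

8.4853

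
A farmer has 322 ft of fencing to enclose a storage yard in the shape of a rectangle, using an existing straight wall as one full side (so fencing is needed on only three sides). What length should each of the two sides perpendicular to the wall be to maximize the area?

Let the sides perpendicular to the wall have length x and the parallel side y, so 2x + y = 322 and the area is A = xy = x(322 − 2x).
A'(x) = 322 − 4x = 0 gives x = 161/2, and A''(x) = −4 < 0 confirms a maximum.
Then y = 322 − 2·161/2 = 161 and A = 25921/2.

161/2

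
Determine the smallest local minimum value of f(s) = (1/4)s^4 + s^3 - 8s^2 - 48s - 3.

f'(s) = s^3 + 3s^2 - 16s - 48. Setting f'(s) = 0 gives s ∈ {-4, -3, 4}.
f''(s) = 3s^2 + 6s - 16. f''(-4) = 8 > 0 ⇒ local minimum; f''(-3) = -7 < 0 ⇒ local maximum; f''(4) = 56 > 0 ⇒ local minimum.
The smallest local minimum is f(4) = -195.

-195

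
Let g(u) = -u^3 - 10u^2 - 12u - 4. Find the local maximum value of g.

g'(u) = -3u^2 - 20u - 12 = 0 at u = -6, -2/3.
g''(u) = -6u - 20. g''(-6) = 16 > 0 ⇒ local minimum; g''(-2/3) = -16 < 0 ⇒ local maximum.
Thus g has its local maximum at u = -2/3, with value -4/27.

-4/27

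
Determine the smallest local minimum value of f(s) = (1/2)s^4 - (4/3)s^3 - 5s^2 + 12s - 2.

f'(s) = 2s^3 - 4s^2 - 10s + 12 = 0 at s = -2, 1, 3.
Second-derivative test with f''(s) = 6s^2 - 8s - 10: f''(-2) = 30 > 0 ⇒ local minimum; f''(1) = -12 < 0 ⇒ local maximum; f''(3) = 20 > 0 ⇒ local minimum.
Thus f has its smallest local minimum at s = -2, with value -82/3.

-82/3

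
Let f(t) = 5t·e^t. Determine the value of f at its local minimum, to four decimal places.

Differentiating with the product rule gives f'(t) = (5t + 5)·e^t. Since e^t > 0, the only critical point is t = -1.
f''(-1) has the same sign as 5 > 0, so this is a local minimum.
f(-1) = (-5)·e^(-1) ≈ -1.8394.

-1.8394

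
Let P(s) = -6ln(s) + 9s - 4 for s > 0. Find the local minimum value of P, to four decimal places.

P'(s) = -6/s + 9 = 0 gives s = 2/3.
P''(s) = 6/s², which is positive for s > 0, so this is a local minimum.
P(2/3) = -6·ln(2/3) + 6 - 4 ≈ 4.4328.

4.4328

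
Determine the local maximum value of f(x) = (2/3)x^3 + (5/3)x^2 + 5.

f'(x) = 2x^2 + (10/3)x = 0 at x = -5/3, 0.
f''(x) = 4x + 10/3. f''(-5/3) = -10/3 < 0 ⇒ local maximum; f''(0) = 10/3 > 0 ⇒ local minimum.
Thus f has its local maximum at x = -5/3, with value 530/81.

530/81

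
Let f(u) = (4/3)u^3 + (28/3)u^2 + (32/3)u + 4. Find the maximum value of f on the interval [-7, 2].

220/3

f'(u) = 4u^2 + (56/3)u + 32/3, which vanishes at u = -4 and u = -2/3.
Evaluating at the critical points and endpoints: f(-7) = -212/3, f(-4) = 76/3, f(-2/3) = 52/81, f(2) = 220/3.
Hence the absolute maximum is 220/3 at u = 2.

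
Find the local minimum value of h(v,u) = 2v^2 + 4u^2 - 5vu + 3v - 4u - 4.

∂h/∂v = 4v - 5u + 3 = 0 and ∂h/∂u = -5v + 8u - 4 = 0, so (v, u) = (-4/7, 1/7).
The Hessian has h_{vv} = 4, h_{uu} = 8, h_{vu} = -5, giving D = 7 > 0 with h_{vv} > 0, so the point is a local minimum.
h(-4/7, 1/7) = -36/7.

-36/7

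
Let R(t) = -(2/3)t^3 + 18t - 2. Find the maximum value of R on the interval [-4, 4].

34

The derivative is -2t^2 + 18, which vanishes at t = -3 and t = 3.
Evaluating at the critical points and endpoints: R(-4) = -94/3,  R(-3) = -38,  R(3) = 34,  R(4) = 82/3.
So the maximum is R(3) = 34.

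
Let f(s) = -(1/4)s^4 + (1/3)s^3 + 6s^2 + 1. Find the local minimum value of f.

1

f'(s) = -s^3 + s^2 + 12s = 0 at s = -3, 0, 4.
f''(s) = -3s^2 + 2s + 12. f''(-3) = -21 < 0 ⇒ local maximum; f''(0) = 12 > 0 ⇒ local minimum; f''(4) = -28 < 0 ⇒ local maximum.
Thus f has its local minimum at s = 0, with value 1.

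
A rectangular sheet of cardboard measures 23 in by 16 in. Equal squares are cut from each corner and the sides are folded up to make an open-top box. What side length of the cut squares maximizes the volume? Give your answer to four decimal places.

With cut size x, the volume is V(x) = x(23 − 2x)(16 − 2x) for 0 < x < 8.
V'(x) = 12x^2 − 156x + 368. Setting V'(x) = 0 gives x ≈ 3.0966 (the root in (0, 8)).
V''(x) = 24x − 156 is negative there, so this is the maximum; V ≈ 510.3845.

3.0966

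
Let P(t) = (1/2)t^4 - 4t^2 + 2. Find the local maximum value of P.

2

Critical points: P'(t) = 2t^3 - 8t vanishes at t = -2, 0, 2.
Since P''(t) = 6t^2 - 8, we get P''(-2) = 16 > 0 ⇒ local minimum; P''(0) = -8 < 0 ⇒ local maximum; P''(2) = 16 > 0 ⇒ local minimum.
The local maximum is P(0) = 2.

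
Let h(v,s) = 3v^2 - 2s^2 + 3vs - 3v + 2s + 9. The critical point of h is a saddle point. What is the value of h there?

103/11

∂h/∂v = 6v + 3s - 3 = 0 and ∂h/∂s = 3v - 4s + 2 = 0, so (v, s) = (2/11, 7/11).
The Hessian has h_{vv} = 6, h_{ss} = -4, h_{vs} = 3, giving D = -33 < 0, so the point is a saddle point.
h(2/11, 7/11) = 103/11.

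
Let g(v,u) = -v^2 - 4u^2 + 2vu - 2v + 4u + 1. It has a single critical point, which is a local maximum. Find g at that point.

∂g/∂v = -2v + 2u - 2 = 0 and ∂g/∂u = 2v - 8u + 4 = 0, so (v, u) = (-2/3, 1/3).
The Hessian has g_{vv} = -2, g_{uu} = -8, g_{vu} = 2, giving D = 12 > 0 with g_{vv} < 0, so the point is a local maximum.
g(-2/3, 1/3) = 7/3.

7/3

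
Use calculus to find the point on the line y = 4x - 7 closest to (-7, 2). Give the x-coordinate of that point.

Minimize D(x)^2 = (x + 7)^2 + (4x - 9)^2.
d/dx[D^2] = 2(x + 7) + 2·4·(4x - 9) = 0 ⇒ x = 29/17.
Then y = -3/17 and the distance is √(1369/17) ≈ 8.9738.

29/17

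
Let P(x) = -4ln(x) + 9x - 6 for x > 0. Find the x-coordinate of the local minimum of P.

P'(x) = -4/x + 9 = 0 gives x = 4/9.
P''(x) = 4/x², which is positive for x > 0, so this is a local minimum.
P(4/9) = -4·ln(4/9) + 4 - 6 ≈ 1.2437.

4/9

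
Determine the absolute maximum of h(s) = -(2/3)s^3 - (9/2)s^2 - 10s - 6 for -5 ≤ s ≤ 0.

h'(s) = -2s^2 - 9s - 10, which vanishes at s = -5/2 and s = -2.
Evaluating at the critical points and endpoints: h(-5) = 89/6; h(-5/2) = 31/24; h(-2) = 4/3; h(0) = -6.
The maximum over the interval is 89/6, attained at s = -5.

89/6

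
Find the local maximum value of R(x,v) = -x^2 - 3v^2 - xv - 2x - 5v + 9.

126/11

∂R/∂x = -2x - v - 2 = 0 and ∂R/∂v = -x - 6v - 5 = 0, so (x, v) = (-7/11, -8/11).
The Hessian has R_{xx} = -2, R_{vv} = -6, R_{xv} = -1, giving D = 11 > 0 with R_{xx} < 0, so the point is a local maximum.
R(-7/11, -8/11) = 126/11.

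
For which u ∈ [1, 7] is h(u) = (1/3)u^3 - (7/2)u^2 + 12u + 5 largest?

Differentiating, h'(u) = u^2 - 7u + 12; which vanishes at u = 3 and u = 4.
Compare values at every candidate in [1, 7]: h(1) = 83/6, h(3) = 37/2, h(4) = 55/3, h(7) = 191/6.
So the maximum is h(7) = 191/6.

7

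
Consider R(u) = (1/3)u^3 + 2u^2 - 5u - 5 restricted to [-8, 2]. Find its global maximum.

85/3

R'(u) = u^2 + 4u - 5, which vanishes at u = -5 and u = 1.
Candidates: R(-8) = -23/3, R(-5) = 85/3, R(1) = -23/3, R(2) = -13/3.
So the maximum is R(-5) = 85/3.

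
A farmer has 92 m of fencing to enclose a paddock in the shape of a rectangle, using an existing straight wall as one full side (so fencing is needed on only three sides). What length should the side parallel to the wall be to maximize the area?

46

Let the sides perpendicular to the wall have length x and the parallel side y, so 2x + y = 92 and the area is A = xy = x(92 − 2x).
A'(x) = 92 − 4x = 0 gives x = 23, and A''(x) = −4 < 0 confirms a maximum.
Then y = 92 − 2·23 = 46 and A = 1058.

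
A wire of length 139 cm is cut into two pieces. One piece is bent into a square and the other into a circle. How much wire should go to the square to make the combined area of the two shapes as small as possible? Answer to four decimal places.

77.8538

Let x be the length used for the square. Square side x/4; circle radius (139−x)/(2π).
A(x) = (x/4)² + π·((139−x)/(2π))² = x²/16 + (139−x)²/(4π) for 0 ≤ x ≤ 139. A'(x) = x/8 − (139−x)/(2π) = 0 gives x = 4·139/(π+4) ≈ 77.8538.
A'' = 1/8 + 1/(2π) > 0, so this gives the minimum combined area; x ≈ 77.8538 cm to the square.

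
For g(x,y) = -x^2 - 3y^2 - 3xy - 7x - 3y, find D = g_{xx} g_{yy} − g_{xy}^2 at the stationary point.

3

∂g/∂x = -2x - 3y - 7 = 0 and ∂g/∂y = -3x - 6y - 3 = 0, so (x, y) = (-11, 5).
The Hessian has g_{xx} = -2, g_{yy} = -6, g_{xy} = -3, giving D = 3 > 0 with g_{xx} < 0, so the point is a local maximum.
D = (-2)·(-6) − (-3)^2 = 3.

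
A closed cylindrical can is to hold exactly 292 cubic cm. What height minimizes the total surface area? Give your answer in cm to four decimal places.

7.1906

With radius r and height h, πr²h = 292 so h = 292/(πr²), and S(r) = 2πr² + 2πrh = 2πr² + 2·292/r.
S'(r) = 4πr − 2·292/r² = 0 ⇒ r³ = 292/(2π), so r ≈ 3.5953 and h = 2r ≈ 7.1906.
S''(r) = 4π + 4·292/r³ > 0, so this is the minimum; S ≈ 243.6519.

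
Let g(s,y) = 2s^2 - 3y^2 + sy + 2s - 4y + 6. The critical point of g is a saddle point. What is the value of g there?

∂g/∂s = 4s + y + 2 = 0 and ∂g/∂y = s - 6y - 4 = 0, so (s, y) = (-8/25, -18/25).
The Hessian has g_{ss} = 4, g_{yy} = -6, g_{sy} = 1, giving D = -25 < 0, so the point is a saddle point.
g(-8/25, -18/25) = 178/25.

178/25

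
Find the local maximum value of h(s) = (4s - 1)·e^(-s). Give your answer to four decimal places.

h'(s) = 4·e^(-s) + (4s - 1)·(-1)·e^(-s) = (-4s + 5)·e^(-s). Since e^(-s) > 0, the only critical point is s = 5/4.
h''(5/4) has the same sign as -4 < 0, so this is a local maximum.
h(5/4) = (4)·e^(-5/4) ≈ 1.1460.

1.1460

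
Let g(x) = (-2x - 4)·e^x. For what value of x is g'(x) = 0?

-3

By the product rule, g'(x) = (-2x - 6)·e^x. Since e^x > 0, the only critical point is x = -3.
g''(-3) has the same sign as -2 < 0, so this is a local maximum.
g(-3) = (2)·e^(-3) ≈ 0.0996.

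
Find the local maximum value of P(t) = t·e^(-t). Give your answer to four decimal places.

P'(t) = 1·e^(-t) + (t)·(-1)·e^(-t) = (-t + 1)·e^(-t). Since e^(-t) > 0, the only critical point is t = 1.
P''(1) has the same sign as -1 < 0, so this is a local maximum.
P(1) = (1)·e^(-1) ≈ 0.3679.

0.3679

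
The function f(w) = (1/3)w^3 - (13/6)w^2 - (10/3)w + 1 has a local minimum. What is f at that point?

-169/6

f'(w) = w^2 - (13/3)w - 10/3. Setting f'(w) = 0 gives w ∈ {-2/3, 5}.
Second-derivative test with f''(w) = 2w - 13/3: f''(-2/3) = -17/3 < 0 ⇒ local maximum; f''(5) = 17/3 > 0 ⇒ local minimum.
So the local minimum value is f(5) = -169/6.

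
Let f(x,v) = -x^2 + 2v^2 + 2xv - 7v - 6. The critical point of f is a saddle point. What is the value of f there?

∂f/∂x = -2x + 2v = 0 and ∂f/∂v = 2x + 4v - 7 = 0, so (x, v) = (7/6, 7/6).
The Hessian has f_{xx} = -2, f_{vv} = 4, f_{xv} = 2, giving D = -12 < 0, so the point is a saddle point.
f(7/6, 7/6) = -121/12.

-121/12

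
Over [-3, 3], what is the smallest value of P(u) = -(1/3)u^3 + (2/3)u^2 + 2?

The derivative is -u^2 + (4/3)u, which vanishes at u = 0 and u = 4/3.
Evaluating at the critical points and endpoints: P(-3) = 17,  P(0) = 2,  P(4/3) = 194/81,  P(3) = -1.
The minimum over the interval is -1, attained at u = 3.

-1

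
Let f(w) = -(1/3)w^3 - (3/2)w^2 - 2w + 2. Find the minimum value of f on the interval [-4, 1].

-11/6

The derivative is -w^2 - 3w - 2, which vanishes at w = -2 and w = -1.
Compare values at every candidate in [-4, 1]: f(-4) = 22/3; f(-2) = 8/3; f(-1) = 17/6; f(1) = -11/6.
Hence the absolute minimum is -11/6 at w = 1.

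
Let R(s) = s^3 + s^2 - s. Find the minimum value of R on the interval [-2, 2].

-2

Differentiating, R'(s) = 3s^2 + 2s - 1; which vanishes at s = -1 and s = 1/3.
Evaluating at the critical points and endpoints: R(-2) = -2, R(-1) = 1, R(1/3) = -5/27, R(2) = 10.
The minimum over the interval is -2, attained at s = -2.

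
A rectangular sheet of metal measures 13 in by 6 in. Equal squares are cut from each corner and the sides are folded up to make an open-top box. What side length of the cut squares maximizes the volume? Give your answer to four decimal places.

1.2884

With cut size x, the volume is V(x) = x(13 − 2x)(6 − 2x) for 0 < x < 3.
V'(x) = 12x^2 − 76x + 78. Setting V'(x) = 0 gives x ≈ 1.2884 (the root in (0, 3)).
V''(x) = 24x − 76 is negative there, so this is the maximum; V ≈ 45.9710.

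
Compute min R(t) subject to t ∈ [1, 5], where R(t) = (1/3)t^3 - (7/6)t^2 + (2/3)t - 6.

R'(t) = t^2 - (7/3)t + 2/3, whose only zero in [1, 5] is t = 2.
Candidates: R(1) = -37/6, R(2) = -20/3, R(5) = 59/6.
So the minimum is R(2) = -20/3.

-20/3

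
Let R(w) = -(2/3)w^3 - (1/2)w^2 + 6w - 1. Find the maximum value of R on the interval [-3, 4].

37/8

The derivative is -2w^2 - w + 6, which vanishes at w = -2 and w = 3/2.
Candidates: R(-3) = -11/2, R(-2) = -29/3, R(3/2) = 37/8, R(4) = -83/3.
The maximum over the interval is 37/8, attained at w = 3/2.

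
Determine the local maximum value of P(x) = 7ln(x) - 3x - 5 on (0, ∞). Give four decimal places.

P'(x) = 7/x − 3 = 0 gives x = 7/3.
P''(x) = -7/x², which is negative for x > 0, so this is a local maximum.
P(7/3) = 7·ln(7/3) - 7 - 5 ≈ -6.0689.

-6.0689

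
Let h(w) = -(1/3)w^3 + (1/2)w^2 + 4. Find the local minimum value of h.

h'(w) = -w^2 + w = 0 at w = 0, 1.
Second-derivative test with h''(w) = -2w + 1: h''(0) = 1 > 0 ⇒ local minimum; h''(1) = -1 < 0 ⇒ local maximum.
So the local minimum value is h(0) = 4.

4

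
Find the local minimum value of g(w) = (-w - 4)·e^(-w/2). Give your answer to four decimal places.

-5.4366

Differentiating with the product rule gives g'(w) = ((1/2)w + 1)·e^(-w/2). Since e^(-w/2) > 0, the only critical point is w = -2.
g''(-2) has the same sign as 1/2 > 0, so this is a local minimum.
g(-2) = (-2)·e^(1) ≈ -5.4366.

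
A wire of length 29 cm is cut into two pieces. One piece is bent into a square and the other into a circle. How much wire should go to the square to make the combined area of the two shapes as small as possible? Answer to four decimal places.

Let x be the length used for the square. Square side x/4; circle radius (29−x)/(2π).
A(x) = (x/4)² + π·((29−x)/(2π))² = x²/16 + (29−x)²/(4π) for 0 ≤ x ≤ 29. A'(x) = x/8 − (29−x)/(2π) = 0 gives x = 4·29/(π+4) ≈ 16.2429.
A'' = 1/8 + 1/(2π) > 0, so this gives the minimum combined area; x ≈ 16.2429 cm to the square.

16.2429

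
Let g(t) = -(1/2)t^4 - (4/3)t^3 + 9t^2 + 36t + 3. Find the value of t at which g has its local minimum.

-2

g'(t) = -2t^3 - 4t^2 + 18t + 36. Setting g'(t) = 0 gives t ∈ {-3, -2, 3}.
Second-derivative test with g''(t) = -6t^2 - 8t + 18: g''(-3) = -12 < 0 ⇒ local maximum; g''(-2) = 10 > 0 ⇒ local minimum; g''(3) = -60 < 0 ⇒ local maximum.
Thus g has its local minimum at t = -2, with value -91/3.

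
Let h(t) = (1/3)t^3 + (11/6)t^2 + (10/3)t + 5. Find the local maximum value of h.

h'(t) = t^2 + (11/3)t + 10/3. Setting h'(t) = 0 gives t ∈ {-2, -5/3}.
Second-derivative test with h''(t) = 2t + 11/3: h''(-2) = -1/3 < 0 ⇒ local maximum; h''(-5/3) = 1/3 > 0 ⇒ local minimum.
The local maximum is h(-2) = 3.

3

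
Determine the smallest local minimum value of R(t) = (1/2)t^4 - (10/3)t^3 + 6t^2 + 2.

R'(t) = 2t^3 - 10t^2 + 12t. Setting R'(t) = 0 gives t ∈ {0, 2, 3}.
Second-derivative test with R''(t) = 6t^2 - 20t + 12: R''(0) = 12 > 0 ⇒ local minimum; R''(2) = -4 < 0 ⇒ local maximum; R''(3) = 6 > 0 ⇒ local minimum.
The smallest local minimum is R(0) = 2.

2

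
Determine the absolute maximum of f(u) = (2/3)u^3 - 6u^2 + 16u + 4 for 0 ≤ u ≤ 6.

28

The derivative is 2u^2 - 12u + 16, which vanishes at u = 2 and u = 4.
Compare values at every candidate in [0, 6]: f(0) = 4, f(2) = 52/3, f(4) = 44/3, f(6) = 28.
The maximum over the interval is 28, attained at u = 6.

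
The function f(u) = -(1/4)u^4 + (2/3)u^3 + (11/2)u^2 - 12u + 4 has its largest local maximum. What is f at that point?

205/4

Critical points: f'(u) = -u^3 + 2u^2 + 11u - 12 vanishes at u = -3, 1, 4.
Since f''(u) = -3u^2 + 4u + 11, we get f''(-3) = -28 < 0 ⇒ local maximum; f''(1) = 12 > 0 ⇒ local minimum; f''(4) = -21 < 0 ⇒ local maximum.
Thus f has its largest local maximum at u = -3, with value 205/4.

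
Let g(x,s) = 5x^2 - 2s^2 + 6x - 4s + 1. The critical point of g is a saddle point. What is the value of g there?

∂g/∂x = 10x + 6 = 0 and ∂g/∂s = -4s - 4 = 0, so (x, s) = (-3/5, -1).
The Hessian has g_{xx} = 10, g_{ss} = -4, g_{xs} = 0, giving D = -40 < 0, so the point is a saddle point.
g(-3/5, -1) = 6/5.

6/5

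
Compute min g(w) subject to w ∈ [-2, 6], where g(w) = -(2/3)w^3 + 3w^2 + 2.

-34

g'(w) = -2w^2 + 6w, which vanishes at w = 0 and w = 3.
Candidates: g(-2) = 58/3,  g(0) = 2,  g(3) = 11,  g(6) = -34.
Hence the absolute minimum is -34 at w = 6.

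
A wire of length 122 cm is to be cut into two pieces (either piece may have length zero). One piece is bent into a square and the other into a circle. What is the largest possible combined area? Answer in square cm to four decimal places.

Let x be the length used for the square. Square side x/4; circle radius (122−x)/(2π).
A(x) = (x/4)² + π·((122−x)/(2π))² = x²/16 + (122−x)²/(4π) for 0 ≤ x ≤ 122. A'(x) = x/8 − (122−x)/(2π) = 0 gives x = 4·122/(π+4) ≈ 68.3321.
A'' > 0, so the interior critical point is a minimum; the maximum is at an endpoint. A(0) = 1184.4311 and A(122) = 930.2500, so the largest area is 1184.4311.

1184.4311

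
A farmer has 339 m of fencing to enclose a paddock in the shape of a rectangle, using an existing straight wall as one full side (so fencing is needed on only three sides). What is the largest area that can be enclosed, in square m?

114921/8

Let the sides perpendicular to the wall have length x and the parallel side y, so 2x + y = 339 and the area is A = xy = x(339 − 2x).
A'(x) = 339 − 4x = 0 gives x = 339/4, and A''(x) = −4 < 0 confirms a maximum.
Then y = 339 − 2·339/4 = 339/2 and A = 114921/8.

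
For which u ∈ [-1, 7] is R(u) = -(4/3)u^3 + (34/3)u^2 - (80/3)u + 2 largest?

Differentiating, R'(u) = -4u^2 + (68/3)u - 80/3; which vanishes at u = 5/3 and u = 4.
Evaluating at the critical points and endpoints: R(-1) = 124/3,  R(5/3) = -1388/81,  R(4) = -26/3,  R(7) = -260/3.
So the maximum is R(-1) = 124/3.

-1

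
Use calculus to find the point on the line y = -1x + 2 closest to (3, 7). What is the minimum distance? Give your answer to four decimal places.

5.6569

Minimize D(x)^2 = (x - 3)^2 + (-x - 5)^2.
d/dx[D^2] = 2(x - 3) + 2·(-1)·(-x - 5) = 0 ⇒ x = -1.
Then y = 3 and the distance is √(32) ≈ 5.6569.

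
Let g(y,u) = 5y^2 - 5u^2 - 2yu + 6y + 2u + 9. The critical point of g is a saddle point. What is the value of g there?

∂g/∂y = 10y - 2u + 6 = 0 and ∂g/∂u = -2y - 10u + 2 = 0, so (y, u) = (-7/13, 4/13).
The Hessian has g_{yy} = 10, g_{uu} = -10, g_{yu} = -2, giving D = -104 < 0, so the point is a saddle point.
g(-7/13, 4/13) = 100/13.

100/13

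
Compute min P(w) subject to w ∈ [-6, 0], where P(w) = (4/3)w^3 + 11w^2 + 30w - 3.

-75

Differentiating, P'(w) = 4w^2 + 22w + 30; which vanishes at w = -3 and w = -5/2.
Evaluating at the critical points and endpoints: P(-6) = -75; P(-3) = -30; P(-5/2) = -361/12; P(0) = -3.
Hence the absolute minimum is -75 at w = -6.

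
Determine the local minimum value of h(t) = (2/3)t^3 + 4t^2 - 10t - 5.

h'(t) = 2t^2 + 8t - 10 = 0 at t = -5, 1.
Second-derivative test with h''(t) = 4t + 8: h''(-5) = -12 < 0 ⇒ local maximum; h''(1) = 12 > 0 ⇒ local minimum.
The local minimum is h(1) = -31/3.

-31/3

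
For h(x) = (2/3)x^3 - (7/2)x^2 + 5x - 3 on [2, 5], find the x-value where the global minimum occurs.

The derivative is 2x^2 - 7x + 5, whose only zero in [2, 5] is x = 5/2.
Candidates: h(2) = -5/3,  h(5/2) = -47/24,  h(5) = 107/6.
Hence the absolute minimum is -47/24 at x = 5/2.

5/2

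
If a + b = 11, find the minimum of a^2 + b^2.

With a + b = 11, a^2 + b^2 = a^2 + (11 − a)^2.
The derivative 2a − 2(11 − a) = 4a − 22 vanishes at a = 11/2; second derivative 4 > 0, a minimum.
The minimum is 2·(11/2)^2 = 121/2.

121/2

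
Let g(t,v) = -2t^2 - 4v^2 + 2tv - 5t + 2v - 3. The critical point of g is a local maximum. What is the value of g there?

∂g/∂t = -4t + 2v - 5 = 0 and ∂g/∂v = 2t - 8v + 2 = 0, so (t, v) = (-9/7, -1/14).
The Hessian has g_{tt} = -4, g_{vv} = -8, g_{tv} = 2, giving D = 28 > 0 with g_{tt} < 0, so the point is a local maximum.
g(-9/7, -1/14) = 1/7.

1/7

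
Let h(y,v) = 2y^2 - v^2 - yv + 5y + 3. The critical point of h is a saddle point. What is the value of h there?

2/9

∂h/∂y = 4y - v + 5 = 0 and ∂h/∂v = -y - 2v = 0, so (y, v) = (-10/9, 5/9).
The Hessian has h_{yy} = 4, h_{vv} = -2, h_{yv} = -1, giving D = -9 < 0, so the point is a saddle point.
h(-10/9, 5/9) = 2/9.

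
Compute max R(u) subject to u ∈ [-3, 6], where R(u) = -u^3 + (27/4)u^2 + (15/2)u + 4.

341/4

Differentiating, R'(u) = -3u^2 + (27/2)u + 15/2; which vanishes at u = -1/2 and u = 5.
Candidates: R(-3) = 277/4; R(-1/2) = 33/16; R(5) = 341/4; R(6) = 76.
The maximum over the interval is 341/4, attained at u = 5.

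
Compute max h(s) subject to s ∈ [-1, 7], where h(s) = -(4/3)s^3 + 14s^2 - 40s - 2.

h'(s) = -4s^2 + 28s - 40, which vanishes at s = 2 and s = 5.
Compare values at every candidate in [-1, 7]: h(-1) = 160/3, h(2) = -110/3, h(5) = -56/3, h(7) = -160/3.
The maximum over the interval is 160/3, attained at s = -1.

160/3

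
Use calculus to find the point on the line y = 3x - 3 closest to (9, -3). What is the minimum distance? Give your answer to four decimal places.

8.5381

Minimize D(x)^2 = (x - 9)^2 + (3x)^2.
d/dx[D^2] = 2(x - 9) + 2·3·(3x) = 0 ⇒ x = 9/10.
Then y = -3/10 and the distance is √(729/10) ≈ 8.5381.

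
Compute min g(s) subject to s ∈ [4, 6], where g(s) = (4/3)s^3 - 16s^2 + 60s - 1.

Differentiating, g'(s) = 4s^2 - 32s + 60; whose only zero in [4, 6] is s = 5.
Compare values at every candidate in [4, 6]: g(4) = 205/3; g(5) = 197/3; g(6) = 71.
The minimum over the interval is 197/3, attained at s = 5.

197/3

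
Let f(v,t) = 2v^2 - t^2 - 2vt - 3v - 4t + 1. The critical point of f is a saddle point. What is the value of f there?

59/12

∂f/∂v = 4v - 2t - 3 = 0 and ∂f/∂t = -2v - 2t - 4 = 0, so (v, t) = (-1/6, -11/6).
The Hessian has f_{vv} = 4, f_{tt} = -2, f_{vt} = -2, giving D = -12 < 0, so the point is a saddle point.
f(-1/6, -11/6) = 59/12.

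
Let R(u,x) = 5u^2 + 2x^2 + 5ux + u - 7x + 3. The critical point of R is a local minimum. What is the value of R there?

-79/5

∂R/∂u = 10u + 5x + 1 = 0 and ∂R/∂x = 5u + 4x - 7 = 0, so (u, x) = (-13/5, 5).
The Hessian has R_{uu} = 10, R_{xx} = 4, R_{ux} = 5, giving D = 15 > 0 with R_{uu} > 0, so the point is a local minimum.
R(-13/5, 5) = -79/5.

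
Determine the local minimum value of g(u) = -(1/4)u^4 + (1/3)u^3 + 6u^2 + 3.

g'(u) = -u^3 + u^2 + 12u. Setting g'(u) = 0 gives u ∈ {-3, 0, 4}.
Since g''(u) = -3u^2 + 2u + 12, we get g''(-3) = -21 < 0 ⇒ local maximum; g''(0) = 12 > 0 ⇒ local minimum; g''(4) = -28 < 0 ⇒ local maximum.
So the local minimum value is g(0) = 3.

3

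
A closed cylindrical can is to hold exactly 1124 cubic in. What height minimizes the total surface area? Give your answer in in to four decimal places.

With radius r and height h, πr²h = 1124 so h = 1124/(πr²), and S(r) = 2πr² + 2πrh = 2πr² + 2·1124/r.
S'(r) = 4πr − 2·1124/r² = 0 ⇒ r³ = 1124/(2π), so r ≈ 5.6346 and h = 2r ≈ 11.2692.
S''(r) = 4π + 4·1124/r³ > 0, so this is the minimum; S ≈ 598.4466.

11.2692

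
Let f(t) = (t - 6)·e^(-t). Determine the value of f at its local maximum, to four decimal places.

By the product rule, f'(t) = (-t + 7)·e^(-t). Since e^(-t) > 0, the only critical point is t = 7.
f''(7) has the same sign as -1 < 0, so this is a local maximum.
f(7) = (1)·e^(-7) ≈ 0.0009.

0.0009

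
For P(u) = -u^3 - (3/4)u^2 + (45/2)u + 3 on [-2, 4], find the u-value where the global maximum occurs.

5/2

P'(u) = -3u^2 - (3/2)u + 45/2, whose only zero in [-2, 4] is u = 5/2.
Evaluating at the critical points and endpoints: P(-2) = -37; P(5/2) = 623/16; P(4) = 17.
The maximum over the interval is 623/16, attained at u = 5/2.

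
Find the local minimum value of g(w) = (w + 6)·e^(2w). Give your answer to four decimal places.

By the product rule, g'(w) = (2w + 13)·e^(2w). Since e^(2w) > 0, the only critical point is w = -13/2.
g''(-13/2) has the same sign as 2 > 0, so this is a local minimum.
g(-13/2) = (-1/2)·e^(-13) ≈ -0.0000.

-0.0000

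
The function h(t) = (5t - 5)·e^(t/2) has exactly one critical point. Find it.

Differentiating with the product rule gives h'(t) = ((5/2)t + 5/2)·e^(t/2). Since e^(t/2) > 0, the only critical point is t = -1.
h''(-1) has the same sign as 5/2 > 0, so this is a local minimum.
h(-1) = (-10)·e^(-1/2) ≈ -6.0653.

-1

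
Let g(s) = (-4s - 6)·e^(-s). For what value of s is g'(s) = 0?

-1/2

g'(s) = (-4)·e^(-s) + (-4s - 6)·(-1)·e^(-s) = (4s + 2)·e^(-s). Since e^(-s) > 0, the only critical point is s = -1/2.
g''(-1/2) has the same sign as 4 > 0, so this is a local minimum.
g(-1/2) = (-4)·e^(1/2) ≈ -6.5949.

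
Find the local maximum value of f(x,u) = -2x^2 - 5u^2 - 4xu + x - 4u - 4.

∂f/∂x = -4x - 4u + 1 = 0 and ∂f/∂u = -4x - 10u - 4 = 0, so (x, u) = (13/12, -5/6).
The Hessian has f_{xx} = -4, f_{uu} = -10, f_{xu} = -4, giving D = 24 > 0 with f_{xx} < 0, so the point is a local maximum.
f(13/12, -5/6) = -43/24.

-43/24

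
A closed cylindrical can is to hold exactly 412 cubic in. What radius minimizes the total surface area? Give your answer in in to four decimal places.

With radius r and height h, πr²h = 412 so h = 412/(πr²), and S(r) = 2πr² + 2πrh = 2πr² + 2·412/r.
S'(r) = 4πr − 2·412/r² = 0 ⇒ r³ = 412/(2π), so r ≈ 4.0325 and h = 2r ≈ 8.0650.
S''(r) = 4π + 4·412/r³ > 0, so this is the minimum; S ≈ 306.5110.

4.0325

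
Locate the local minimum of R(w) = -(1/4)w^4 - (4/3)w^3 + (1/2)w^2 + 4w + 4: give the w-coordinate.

R'(w) = -w^3 - 4w^2 + w + 4 = 0 at w = -4, -1, 1.
Second-derivative test with R''(w) = -3w^2 - 8w + 1: R''(-4) = -15 < 0 ⇒ local maximum; R''(-1) = 6 > 0 ⇒ local minimum; R''(1) = -10 < 0 ⇒ local maximum.
So the local minimum value is R(-1) = 19/12.

-1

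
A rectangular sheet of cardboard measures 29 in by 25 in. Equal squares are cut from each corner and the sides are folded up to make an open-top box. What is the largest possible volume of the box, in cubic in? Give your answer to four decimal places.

With cut size x, the volume is V(x) = x(29 − 2x)(25 − 2x) for 0 < x < 12.5.
V'(x) = 12x^2 − 216x + 725. Setting V'(x) = 0 gives x ≈ 4.4631 (the root in (0, 12.5)).
V''(x) = 24x − 216 is negative there, so this is the maximum; V ≈ 1440.0739.

1440.0739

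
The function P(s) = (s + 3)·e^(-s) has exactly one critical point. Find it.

-2

By the product rule, P'(s) = (-s - 2)·e^(-s). Since e^(-s) > 0, the only critical point is s = -2.
P''(-2) has the same sign as -1 < 0, so this is a local maximum.
P(-2) = (1)·e^(2) ≈ 7.3891.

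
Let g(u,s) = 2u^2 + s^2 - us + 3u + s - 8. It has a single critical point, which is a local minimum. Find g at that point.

∂g/∂u = 4u - s + 3 = 0 and ∂g/∂s = -u + 2s + 1 = 0, so (u, s) = (-1, -1).
The Hessian has g_{uu} = 4, g_{ss} = 2, g_{us} = -1, giving D = 7 > 0 with g_{uu} > 0, so the point is a local minimum.
g(-1, -1) = -10.

-10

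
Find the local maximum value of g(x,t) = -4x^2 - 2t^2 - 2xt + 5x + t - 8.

-45/7

∂g/∂x = -8x - 2t + 5 = 0 and ∂g/∂t = -2x - 4t + 1 = 0, so (x, t) = (9/14, -1/14).
The Hessian has g_{xx} = -8, g_{tt} = -4, g_{xt} = -2, giving D = 28 > 0 with g_{xx} < 0, so the point is a local maximum.
g(9/14, -1/14) = -45/7.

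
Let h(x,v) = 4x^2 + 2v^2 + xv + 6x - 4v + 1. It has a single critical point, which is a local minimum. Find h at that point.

∂h/∂x = 8x + v + 6 = 0 and ∂h/∂v = x + 4v - 4 = 0, so (x, v) = (-28/31, 38/31).
The Hessian has h_{xx} = 8, h_{vv} = 4, h_{xv} = 1, giving D = 31 > 0 with h_{xx} > 0, so the point is a local minimum.
h(-28/31, 38/31) = -129/31.

-129/31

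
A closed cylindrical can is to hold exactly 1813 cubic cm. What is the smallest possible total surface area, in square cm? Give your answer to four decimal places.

823.0883

With radius r and height h, πr²h = 1813 so h = 1813/(πr²), and S(r) = 2πr² + 2πrh = 2πr² + 2·1813/r.
S'(r) = 4πr − 2·1813/r² = 0 ⇒ r³ = 1813/(2π), so r ≈ 6.6080 and h = 2r ≈ 13.2161.
S''(r) = 4π + 4·1813/r³ > 0, so this is the minimum; S ≈ 823.0883.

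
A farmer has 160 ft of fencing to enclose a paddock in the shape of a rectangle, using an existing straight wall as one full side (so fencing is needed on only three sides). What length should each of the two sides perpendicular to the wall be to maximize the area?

40

Let the sides perpendicular to the wall have length x and the parallel side y, so 2x + y = 160 and the area is A = xy = x(160 − 2x).
A'(x) = 160 − 4x = 0 gives x = 40, and A''(x) = −4 < 0 confirms a maximum.
Then y = 160 − 2·40 = 80 and A = 3200.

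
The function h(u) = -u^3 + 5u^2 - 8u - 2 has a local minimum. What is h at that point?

-166/27

h'(u) = -3u^2 + 10u - 8 = 0 at u = 4/3, 2.
Since h''(u) = -6u + 10, we get h''(4/3) = 2 > 0 ⇒ local minimum; h''(2) = -2 < 0 ⇒ local maximum.
The local minimum is h(4/3) = -166/27.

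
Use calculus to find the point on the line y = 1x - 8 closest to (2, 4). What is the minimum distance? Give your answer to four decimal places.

7.0711

Minimize D(x)^2 = (x - 2)^2 + (x - 12)^2.
d/dx[D^2] = 2(x - 2) + 2·1·(x - 12) = 0 ⇒ x = 7.
Then y = -1 and the distance is √(50) ≈ 7.0711.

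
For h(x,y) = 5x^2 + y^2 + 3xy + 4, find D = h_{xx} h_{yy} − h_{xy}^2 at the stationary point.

∂h/∂x = 10x + 3y = 0 and ∂h/∂y = 3x + 2y = 0, so (x, y) = (0, 0).
The Hessian has h_{xx} = 10, h_{yy} = 2, h_{xy} = 3, giving D = 11 > 0 with h_{xx} > 0, so the point is a local minimum.
D = (10)·(2) − (3)^2 = 11.

11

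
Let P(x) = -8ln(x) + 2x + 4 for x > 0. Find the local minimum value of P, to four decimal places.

P'(x) = -8/x + 2 = 0 gives x = 4.
P''(x) = 8/x², which is positive for x > 0, so this is a local minimum.
P(4) = -8·ln(4) + 8 + 4 ≈ 0.9096.

0.9096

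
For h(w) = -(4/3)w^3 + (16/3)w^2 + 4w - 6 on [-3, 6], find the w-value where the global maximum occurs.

h'(w) = -4w^2 + (32/3)w + 4, which vanishes at w = -1/3 and w = 3.
Compare values at every candidate in [-3, 6]: h(-3) = 66; h(-1/3) = -542/81; h(3) = 18; h(6) = -78.
The maximum over the interval is 66, attained at w = -3.

-3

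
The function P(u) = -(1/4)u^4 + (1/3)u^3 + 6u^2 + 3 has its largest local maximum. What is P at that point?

P'(u) = -u^3 + u^2 + 12u = 0 at u = -3, 0, 4.
P''(u) = -3u^2 + 2u + 12. P''(-3) = -21 < 0 ⇒ local maximum; P''(0) = 12 > 0 ⇒ local minimum; P''(4) = -28 < 0 ⇒ local maximum.
Thus P has its largest local maximum at u = 4, with value 169/3.

169/3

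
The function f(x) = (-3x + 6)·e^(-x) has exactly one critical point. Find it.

Differentiating with the product rule gives f'(x) = (3x - 9)·e^(-x). Since e^(-x) > 0, the only critical point is x = 3.
f''(3) has the same sign as 3 > 0, so this is a local minimum.
f(3) = (-3)·e^(-3) ≈ -0.1494.

3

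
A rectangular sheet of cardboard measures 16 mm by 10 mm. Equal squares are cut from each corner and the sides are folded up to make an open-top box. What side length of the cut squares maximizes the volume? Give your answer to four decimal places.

With cut size x, the volume is V(x) = x(16 − 2x)(10 − 2x) for 0 < x < 5.
V'(x) = 12x^2 − 104x + 160. Setting V'(x) = 0 gives x ≈ 2.0000 (the root in (0, 5)).
V''(x) = 24x − 104 is negative there, so this is the maximum; V ≈ 144.0000.

2.0000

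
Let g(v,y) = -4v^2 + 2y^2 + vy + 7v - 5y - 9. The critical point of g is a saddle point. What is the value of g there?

-8

∂g/∂v = -8v + y + 7 = 0 and ∂g/∂y = v + 4y - 5 = 0, so (v, y) = (1, 1).
The Hessian has g_{vv} = -8, g_{yy} = 4, g_{vy} = 1, giving D = -33 < 0, so the point is a saddle point.
g(1, 1) = -8.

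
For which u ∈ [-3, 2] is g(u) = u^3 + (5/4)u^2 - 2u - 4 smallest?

-3

g'(u) = 3u^2 + (5/2)u - 2, which vanishes at u = -4/3 and u = 1/2.
Evaluating at the critical points and endpoints: g(-3) = -55/4,  g(-4/3) = -40/27,  g(1/2) = -73/16,  g(2) = 5.
Hence the absolute minimum is -55/4 at u = -3.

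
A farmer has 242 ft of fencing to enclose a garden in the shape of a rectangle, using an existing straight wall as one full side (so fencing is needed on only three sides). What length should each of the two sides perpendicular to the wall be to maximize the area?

Let the sides perpendicular to the wall have length x and the parallel side y, so 2x + y = 242 and the area is A = xy = x(242 − 2x).
A'(x) = 242 − 4x = 0 gives x = 121/2, and A''(x) = −4 < 0 confirms a maximum.
Then y = 242 − 2·121/2 = 121 and A = 14641/2.

121/2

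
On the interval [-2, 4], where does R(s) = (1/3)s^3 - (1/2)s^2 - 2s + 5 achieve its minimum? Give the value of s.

2

The derivative is s^2 - s - 2, which vanishes at s = -1 and s = 2.
Candidates: R(-2) = 13/3, R(-1) = 37/6, R(2) = 5/3, R(4) = 31/3.
Hence the absolute minimum is 5/3 at s = 2.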